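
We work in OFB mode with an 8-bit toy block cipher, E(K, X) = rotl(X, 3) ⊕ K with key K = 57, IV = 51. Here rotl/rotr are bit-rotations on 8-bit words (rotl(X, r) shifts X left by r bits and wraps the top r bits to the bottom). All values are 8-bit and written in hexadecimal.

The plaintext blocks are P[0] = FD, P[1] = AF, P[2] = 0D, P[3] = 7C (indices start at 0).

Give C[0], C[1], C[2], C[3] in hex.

OFB encryption: S_i = E(K, S_{i−1}) with S_{−1} = IV; C_i = P_i ⊕ S_i.
C[0]: S = E(K, 51) = DD; FD ⊕ DD = 20.
C[1]: S = E(K, DD) = B9; AF ⊕ B9 = 16.
C[2]: S = E(K, B9) = 9A; 0D ⊕ 9A = 97.
C[3]: S = E(K, 9A) = 83; 7C ⊕ 83 = FF.

C[0] = 20, C[1] = 16, C[2] = 97, C[3] = FF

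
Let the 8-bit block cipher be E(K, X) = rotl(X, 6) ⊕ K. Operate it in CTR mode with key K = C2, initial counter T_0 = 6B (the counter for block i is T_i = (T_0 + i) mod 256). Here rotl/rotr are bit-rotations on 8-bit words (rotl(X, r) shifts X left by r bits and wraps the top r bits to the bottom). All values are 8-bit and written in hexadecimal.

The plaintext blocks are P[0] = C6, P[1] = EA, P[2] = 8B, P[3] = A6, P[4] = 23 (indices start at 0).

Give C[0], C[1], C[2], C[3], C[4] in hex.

C[0] = DE, C[1] = 33, C[2] = 12, C[3] = FF, C[4] = 3A

CTR encryption: S_i = E(K, T_i) where T_i is the counter for block i; C_i = P_i ⊕ S_i.
C[0]: T = 6B, S = E(K, T) = 18; C6 ⊕ 18 = DE.
C[1]: T = 6C, S = E(K, T) = D9; EA ⊕ D9 = 33.
C[2]: T = 6D, S = E(K, T) = 99; 8B ⊕ 99 = 12.
C[3]: T = 6E, S = E(K, T) = 59; A6 ⊕ 59 = FF.
C[4]: T = 6F, S = E(K, T) = 19; 23 ⊕ 19 = 3A.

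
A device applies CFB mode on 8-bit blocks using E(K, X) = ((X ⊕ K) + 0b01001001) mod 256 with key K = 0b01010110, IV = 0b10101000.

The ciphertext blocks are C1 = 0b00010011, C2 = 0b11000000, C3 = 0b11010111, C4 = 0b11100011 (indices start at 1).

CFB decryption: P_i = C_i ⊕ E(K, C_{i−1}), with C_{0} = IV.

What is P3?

P3: E(K, 0b11000000) = 0b11011111; 0b11010111 ⊕ 0b11011111 = 0b00001000.

P3 = 0b00001000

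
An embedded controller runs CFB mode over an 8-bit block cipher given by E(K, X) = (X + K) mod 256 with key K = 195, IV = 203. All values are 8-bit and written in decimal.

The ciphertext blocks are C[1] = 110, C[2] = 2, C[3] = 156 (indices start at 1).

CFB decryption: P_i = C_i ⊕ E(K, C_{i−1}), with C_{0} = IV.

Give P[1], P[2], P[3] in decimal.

P[1]: E(K, 203) = 142; 110 ⊕ 142 = 224.
P[2]: E(K, 110) = 49; 2 ⊕ 49 = 51.
P[3]: E(K, 2) = 197; 156 ⊕ 197 = 89.

P[1] = 224, P[2] = 51, P[3] = 89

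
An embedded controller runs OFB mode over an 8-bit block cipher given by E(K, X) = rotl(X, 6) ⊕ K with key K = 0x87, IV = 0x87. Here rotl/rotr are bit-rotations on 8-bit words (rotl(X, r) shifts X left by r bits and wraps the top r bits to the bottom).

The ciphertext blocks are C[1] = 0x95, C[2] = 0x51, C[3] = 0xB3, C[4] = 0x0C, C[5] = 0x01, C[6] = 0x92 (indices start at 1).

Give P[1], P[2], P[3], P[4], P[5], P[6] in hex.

OFB decryption: S_i = E(K, S_{i−1}) with S_{0} = IV; P_i = C_i ⊕ S_i.
P[1]: S = E(K, 0x87) = 0x66; 0x95 ⊕ 0x66 = 0xF3.
P[2]: S = E(K, 0x66) = 0x1E; 0x51 ⊕ 0x1E = 0x4F.
P[3]: S = E(K, 0x1E) = 0x00; 0xB3 ⊕ 0x00 = 0xB3.
P[4]: S = E(K, 0x00) = 0x87; 0x0C ⊕ 0x87 = 0x8B.
P[5]: S = E(K, 0x87) = 0x66; 0x01 ⊕ 0x66 = 0x67.
P[6]: S = E(K, 0x66) = 0x1E; 0x92 ⊕ 0x1E = 0x8C.

P[1] = 0xF3, P[2] = 0x4F, P[3] = 0xB3, P[4] = 0x8B, P[5] = 0x67, P[6] = 0x8C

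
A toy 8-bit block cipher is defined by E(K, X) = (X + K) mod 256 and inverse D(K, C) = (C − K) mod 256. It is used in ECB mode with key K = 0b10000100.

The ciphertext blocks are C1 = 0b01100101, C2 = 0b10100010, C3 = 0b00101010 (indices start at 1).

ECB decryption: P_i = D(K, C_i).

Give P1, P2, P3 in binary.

P1 = 0b11100001, P2 = 0b00011110, P3 = 0b10100110

P1: D(K, 0b01100101) = 0b11100001.
P2: D(K, 0b10100010) = 0b00011110.
P3: D(K, 0b00101010) = 0b10100110.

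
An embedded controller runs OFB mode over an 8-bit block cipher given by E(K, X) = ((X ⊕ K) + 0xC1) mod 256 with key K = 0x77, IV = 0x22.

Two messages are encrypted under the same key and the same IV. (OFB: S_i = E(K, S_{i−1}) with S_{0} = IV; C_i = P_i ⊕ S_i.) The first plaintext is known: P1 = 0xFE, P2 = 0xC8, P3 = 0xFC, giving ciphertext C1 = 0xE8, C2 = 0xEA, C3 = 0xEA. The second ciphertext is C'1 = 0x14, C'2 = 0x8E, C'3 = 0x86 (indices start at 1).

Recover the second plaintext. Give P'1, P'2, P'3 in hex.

P'1 = 0x02, P'2 = 0xAC, P'3 = 0x90

In OFB with a reused IV, both messages share the same keystream S_i, so C_i ⊕ C'_i = P_i ⊕ P'_i and thus P'_i = P_i ⊕ C_i ⊕ C'_i.
P'1: 0xFE ⊕ 0xE8 ⊕ 0x14 = 0x02.
P'2: 0xC8 ⊕ 0xEA ⊕ 0x8E = 0xAC.
P'3: 0xFC ⊕ 0xEA ⊕ 0x86 = 0x90.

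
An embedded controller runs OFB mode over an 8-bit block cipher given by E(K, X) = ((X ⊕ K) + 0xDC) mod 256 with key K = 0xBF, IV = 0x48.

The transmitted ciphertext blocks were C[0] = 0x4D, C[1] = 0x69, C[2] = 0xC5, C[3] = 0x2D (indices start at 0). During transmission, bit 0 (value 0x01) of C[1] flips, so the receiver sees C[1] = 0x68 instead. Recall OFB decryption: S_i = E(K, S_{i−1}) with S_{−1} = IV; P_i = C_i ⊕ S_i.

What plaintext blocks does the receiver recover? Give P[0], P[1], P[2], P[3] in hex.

Only C[1] changed, to 0x68. In OFB, a change in C_i flips the same bit in P_i only; the keystream is unaffected. Decrypting the received ciphertext:
P[0]: S = E(K, 0x48) = 0xD3; 0x4D ⊕ 0xD3 = 0x9E.
P[1]: S = E(K, 0xD3) = 0x48; 0x68 ⊕ 0x48 = 0x20.
P[2]: S = E(K, 0x48) = 0xD3; 0xC5 ⊕ 0xD3 = 0x16.
P[3]: S = E(K, 0xD3) = 0x48; 0x2D ⊕ 0x48 = 0x65.
Blocks that differ from the original plaintext: P[1].

P[0] = 0x9E, P[1] = 0x20, P[2] = 0x16, P[3] = 0x65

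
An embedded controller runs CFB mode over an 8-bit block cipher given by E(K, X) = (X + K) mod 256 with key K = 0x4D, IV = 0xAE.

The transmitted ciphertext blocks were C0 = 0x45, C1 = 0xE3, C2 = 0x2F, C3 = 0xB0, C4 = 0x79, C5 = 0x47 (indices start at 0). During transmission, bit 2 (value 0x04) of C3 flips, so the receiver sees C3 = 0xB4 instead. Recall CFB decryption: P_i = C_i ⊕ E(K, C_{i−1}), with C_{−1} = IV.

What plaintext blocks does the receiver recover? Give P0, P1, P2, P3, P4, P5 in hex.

Only C3 changed, to 0xB4. In CFB, a change in C_i flips the same bit in P_i and garbles P_{i+1}. Decrypting the received ciphertext:
P0: E(K, 0xAE) = 0xFB; 0x45 ⊕ 0xFB = 0xBE.
P1: E(K, 0x45) = 0x92; 0xE3 ⊕ 0x92 = 0x71.
P2: E(K, 0xE3) = 0x30; 0x2F ⊕ 0x30 = 0x1F.
P3: E(K, 0x2F) = 0x7C; 0xB4 ⊕ 0x7C = 0xC8.
P4: E(K, 0xB4) = 0x01; 0x79 ⊕ 0x01 = 0x78.
P5: E(K, 0x79) = 0xC6; 0x47 ⊕ 0xC6 = 0x81.
Blocks that differ from the original plaintext: P3, P4.

P0 = 0xBE, P1 = 0x71, P2 = 0x1F, P3 = 0xC8, P4 = 0x78, P5 = 0x81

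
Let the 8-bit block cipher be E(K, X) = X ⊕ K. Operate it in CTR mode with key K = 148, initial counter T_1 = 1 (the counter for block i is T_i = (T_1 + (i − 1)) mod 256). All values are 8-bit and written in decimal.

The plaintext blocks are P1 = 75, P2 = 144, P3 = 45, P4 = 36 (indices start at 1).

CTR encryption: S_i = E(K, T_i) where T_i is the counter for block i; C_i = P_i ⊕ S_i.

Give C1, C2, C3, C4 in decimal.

C1 = 222, C2 = 6, C3 = 186, C4 = 180

C1: T = 1, S = E(K, T) = 149; 75 ⊕ 149 = 222.
C2: T = 2, S = E(K, T) = 150; 144 ⊕ 150 = 6.
C3: T = 3, S = E(K, T) = 151; 45 ⊕ 151 = 186.
C4: T = 4, S = E(K, T) = 144; 36 ⊕ 144 = 180.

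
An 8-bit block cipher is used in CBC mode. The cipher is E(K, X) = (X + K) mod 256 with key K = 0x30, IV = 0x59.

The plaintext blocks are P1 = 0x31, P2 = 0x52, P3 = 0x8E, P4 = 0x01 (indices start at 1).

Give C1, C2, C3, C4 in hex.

C1 = 0x98, C2 = 0xFA, C3 = 0xA4, C4 = 0xD5

CBC encryption: C_i = E(K, P_i ⊕ C_{i−1}), with C_{0} = IV.
C1: P1 ⊕ 0x59 = 0x68; E(K, 0x68) = 0x98.
C2: P2 ⊕ 0x98 = 0xCA; E(K, 0xCA) = 0xFA.
C3: P3 ⊕ 0xFA = 0x74; E(K, 0x74) = 0xA4.
C4: P4 ⊕ 0xA4 = 0xA5; E(K, 0xA5) = 0xD5.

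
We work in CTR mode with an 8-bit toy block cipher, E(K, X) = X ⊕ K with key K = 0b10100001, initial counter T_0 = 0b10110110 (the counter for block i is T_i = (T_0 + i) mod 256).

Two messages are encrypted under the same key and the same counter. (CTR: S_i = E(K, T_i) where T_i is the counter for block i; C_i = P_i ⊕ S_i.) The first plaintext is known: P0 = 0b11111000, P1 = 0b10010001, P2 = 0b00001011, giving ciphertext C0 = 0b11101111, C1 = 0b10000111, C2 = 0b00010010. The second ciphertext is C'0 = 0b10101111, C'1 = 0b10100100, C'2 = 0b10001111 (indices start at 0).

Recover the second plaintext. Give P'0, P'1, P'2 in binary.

In CTR with a reused counter, both messages share the same keystream S_i, so C_i ⊕ C'_i = P_i ⊕ P'_i and thus P'_i = P_i ⊕ C_i ⊕ C'_i.
P'0: 0b11111000 ⊕ 0b11101111 ⊕ 0b10101111 = 0b10111000.
P'1: 0b10010001 ⊕ 0b10000111 ⊕ 0b10100100 = 0b10110010.
P'2: 0b00001011 ⊕ 0b00010010 ⊕ 0b10001111 = 0b10010110.

P'0 = 0b10111000, P'1 = 0b10110010, P'2 = 0b10010110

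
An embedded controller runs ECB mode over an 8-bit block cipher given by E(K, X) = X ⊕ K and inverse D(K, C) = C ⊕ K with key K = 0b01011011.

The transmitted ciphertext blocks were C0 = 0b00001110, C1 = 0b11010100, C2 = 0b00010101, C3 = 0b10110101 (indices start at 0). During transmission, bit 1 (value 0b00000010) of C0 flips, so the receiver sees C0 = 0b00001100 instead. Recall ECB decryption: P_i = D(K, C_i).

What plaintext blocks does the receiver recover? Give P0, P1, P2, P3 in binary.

Only C0 changed, to 0b00001100. In ECB, a change in C_i affects only P_i. Decrypting the received ciphertext:
P0: D(K, 0b00001100) = 0b01010111.
P1: D(K, 0b11010100) = 0b10001111.
P2: D(K, 0b00010101) = 0b01001110.
P3: D(K, 0b10110101) = 0b11101110.
Blocks that differ from the original plaintext: P0.

P0 = 0b01010111, P1 = 0b10001111, P2 = 0b01001110, P3 = 0b11101110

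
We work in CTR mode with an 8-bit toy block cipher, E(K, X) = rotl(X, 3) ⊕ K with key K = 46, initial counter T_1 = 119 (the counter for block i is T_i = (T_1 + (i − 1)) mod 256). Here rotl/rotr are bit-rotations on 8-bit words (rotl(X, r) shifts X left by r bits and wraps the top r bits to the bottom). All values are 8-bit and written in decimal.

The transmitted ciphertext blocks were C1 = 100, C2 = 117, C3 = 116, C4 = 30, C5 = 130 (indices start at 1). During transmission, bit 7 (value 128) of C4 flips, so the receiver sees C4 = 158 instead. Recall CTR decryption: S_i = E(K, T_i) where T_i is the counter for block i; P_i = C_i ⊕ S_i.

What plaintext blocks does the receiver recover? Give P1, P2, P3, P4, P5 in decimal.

Only C4 changed, to 158. In CTR, a change in C_i flips the same bit in P_i only; the keystream is unaffected. Decrypting the received ciphertext:
P1: T = 119, S = E(K, T) = 149; 100 ⊕ 149 = 241.
P2: T = 120, S = E(K, T) = 237; 117 ⊕ 237 = 152.
P3: T = 121, S = E(K, T) = 229; 116 ⊕ 229 = 145.
P4: T = 122, S = E(K, T) = 253; 158 ⊕ 253 = 99.
P5: T = 123, S = E(K, T) = 245; 130 ⊕ 245 = 119.
Blocks that differ from the original plaintext: P4.

P1 = 241, P2 = 152, P3 = 145, P4 = 99, P5 = 119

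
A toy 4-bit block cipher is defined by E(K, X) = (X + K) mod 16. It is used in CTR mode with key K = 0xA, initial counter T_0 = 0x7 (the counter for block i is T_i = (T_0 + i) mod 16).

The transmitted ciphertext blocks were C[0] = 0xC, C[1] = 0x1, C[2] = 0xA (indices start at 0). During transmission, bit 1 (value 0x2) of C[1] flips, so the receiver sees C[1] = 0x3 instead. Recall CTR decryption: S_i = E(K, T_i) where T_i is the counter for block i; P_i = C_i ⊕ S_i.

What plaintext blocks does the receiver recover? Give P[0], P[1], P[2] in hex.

Only C[1] changed, to 0x3. In CTR, a change in C_i flips the same bit in P_i only; the keystream is unaffected. Decrypting the received ciphertext:
P[0]: T = 0x7, S = E(K, T) = 0x1; 0xC ⊕ 0x1 = 0xD.
P[1]: T = 0x8, S = E(K, T) = 0x2; 0x3 ⊕ 0x2 = 0x1.
P[2]: T = 0x9, S = E(K, T) = 0x3; 0xA ⊕ 0x3 = 0x9.
Blocks that differ from the original plaintext: P[1].

P[0] = 0xD, P[1] = 0x1, P[2] = 0x9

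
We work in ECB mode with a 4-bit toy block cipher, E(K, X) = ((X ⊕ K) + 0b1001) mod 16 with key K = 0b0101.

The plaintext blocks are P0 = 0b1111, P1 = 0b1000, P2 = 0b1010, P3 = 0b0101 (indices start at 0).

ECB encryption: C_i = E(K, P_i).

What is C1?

C1 = 0b0110

C1: E(K, 0b1000) = 0b0110.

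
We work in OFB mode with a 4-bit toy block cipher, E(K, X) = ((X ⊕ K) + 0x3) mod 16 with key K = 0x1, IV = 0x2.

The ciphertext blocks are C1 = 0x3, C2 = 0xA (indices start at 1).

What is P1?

P1 = 0x5

OFB decryption: S_i = E(K, S_{i−1}) with S_{0} = IV; P_i = C_i ⊕ S_i.
P1: S = E(K, 0x2) = 0x6; 0x3 ⊕ 0x6 = 0x5.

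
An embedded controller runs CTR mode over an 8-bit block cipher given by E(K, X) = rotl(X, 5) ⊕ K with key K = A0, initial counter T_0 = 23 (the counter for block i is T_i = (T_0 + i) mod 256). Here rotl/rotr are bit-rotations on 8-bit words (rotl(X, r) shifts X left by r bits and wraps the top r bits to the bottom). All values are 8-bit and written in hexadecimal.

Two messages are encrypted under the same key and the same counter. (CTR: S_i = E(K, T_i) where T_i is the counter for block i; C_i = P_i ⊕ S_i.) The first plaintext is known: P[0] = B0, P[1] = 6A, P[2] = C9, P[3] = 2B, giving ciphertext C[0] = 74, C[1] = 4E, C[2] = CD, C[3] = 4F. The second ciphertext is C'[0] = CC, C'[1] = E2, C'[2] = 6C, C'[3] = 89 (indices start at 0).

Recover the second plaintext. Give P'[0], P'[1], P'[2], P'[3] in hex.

P'[0] = 08, P'[1] = C6, P'[2] = 68, P'[3] = ED

In CTR with a reused counter, both messages share the same keystream S_i, so C_i ⊕ C'_i = P_i ⊕ P'_i and thus P'_i = P_i ⊕ C_i ⊕ C'_i.
P'[0]: B0 ⊕ 74 ⊕ CC = 08.
P'[1]: 6A ⊕ 4E ⊕ E2 = C6.
P'[2]: C9 ⊕ CD ⊕ 6C = 68.
P'[3]: 2B ⊕ 4F ⊕ 89 = ED.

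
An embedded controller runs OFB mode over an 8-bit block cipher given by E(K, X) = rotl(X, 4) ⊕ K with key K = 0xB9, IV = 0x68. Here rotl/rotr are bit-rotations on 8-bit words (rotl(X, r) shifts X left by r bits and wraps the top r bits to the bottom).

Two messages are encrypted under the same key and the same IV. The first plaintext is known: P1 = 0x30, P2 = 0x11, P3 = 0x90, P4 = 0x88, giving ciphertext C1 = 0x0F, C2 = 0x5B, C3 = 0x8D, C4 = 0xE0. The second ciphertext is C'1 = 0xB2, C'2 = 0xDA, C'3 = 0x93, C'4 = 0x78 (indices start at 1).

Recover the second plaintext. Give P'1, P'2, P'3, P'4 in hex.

P'1 = 0x8D, P'2 = 0x90, P'3 = 0x8E, P'4 = 0x10

In OFB with a reused IV, both messages share the same keystream S_i, so C_i ⊕ C'_i = P_i ⊕ P'_i and thus P'_i = P_i ⊕ C_i ⊕ C'_i.
P'1: 0x30 ⊕ 0x0F ⊕ 0xB2 = 0x8D.
P'2: 0x11 ⊕ 0x5B ⊕ 0xDA = 0x90.
P'3: 0x90 ⊕ 0x8D ⊕ 0x93 = 0x8E.
P'4: 0x88 ⊕ 0xE0 ⊕ 0x78 = 0x10.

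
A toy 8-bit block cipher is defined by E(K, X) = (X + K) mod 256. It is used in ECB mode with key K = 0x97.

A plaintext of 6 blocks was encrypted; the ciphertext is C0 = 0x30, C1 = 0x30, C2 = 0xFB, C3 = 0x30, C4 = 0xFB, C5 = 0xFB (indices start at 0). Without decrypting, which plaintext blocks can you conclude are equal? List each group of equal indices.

P0 = P1 = P3; P2 = P4 = P5

ECB encrypts each block independently with the same key, so equal ciphertext blocks imply equal plaintext blocks.
C0 = C1 = C3 = 0x30, so P0 = P1 = P3.
C2 = C4 = C5 = 0xFB, so P2 = P4 = P5.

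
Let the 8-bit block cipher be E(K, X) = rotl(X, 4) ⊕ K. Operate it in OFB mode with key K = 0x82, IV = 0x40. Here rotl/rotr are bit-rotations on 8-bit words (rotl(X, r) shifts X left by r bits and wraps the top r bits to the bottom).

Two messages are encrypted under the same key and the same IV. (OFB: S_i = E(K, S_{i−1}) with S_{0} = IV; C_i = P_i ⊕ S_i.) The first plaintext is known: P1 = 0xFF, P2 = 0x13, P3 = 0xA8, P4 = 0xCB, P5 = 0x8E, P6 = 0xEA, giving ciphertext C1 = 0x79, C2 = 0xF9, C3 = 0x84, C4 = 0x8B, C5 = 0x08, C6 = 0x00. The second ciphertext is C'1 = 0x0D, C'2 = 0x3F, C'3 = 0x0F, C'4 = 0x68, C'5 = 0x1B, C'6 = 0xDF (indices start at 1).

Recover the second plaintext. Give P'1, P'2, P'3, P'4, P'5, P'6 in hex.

P'1 = 0x8B, P'2 = 0xD5, P'3 = 0x23, P'4 = 0x28, P'5 = 0x9D, P'6 = 0x35

In OFB with a reused IV, both messages share the same keystream S_i, so C_i ⊕ C'_i = P_i ⊕ P'_i and thus P'_i = P_i ⊕ C_i ⊕ C'_i.
P'1: 0xFF ⊕ 0x79 ⊕ 0x0D = 0x8B.
P'2: 0x13 ⊕ 0xF9 ⊕ 0x3F = 0xD5.
P'3: 0xA8 ⊕ 0x84 ⊕ 0x0F = 0x23.
P'4: 0xCB ⊕ 0x8B ⊕ 0x68 = 0x28.
P'5: 0x8E ⊕ 0x08 ⊕ 0x1B = 0x9D.
P'6: 0xEA ⊕ 0x00 ⊕ 0xDF = 0x35.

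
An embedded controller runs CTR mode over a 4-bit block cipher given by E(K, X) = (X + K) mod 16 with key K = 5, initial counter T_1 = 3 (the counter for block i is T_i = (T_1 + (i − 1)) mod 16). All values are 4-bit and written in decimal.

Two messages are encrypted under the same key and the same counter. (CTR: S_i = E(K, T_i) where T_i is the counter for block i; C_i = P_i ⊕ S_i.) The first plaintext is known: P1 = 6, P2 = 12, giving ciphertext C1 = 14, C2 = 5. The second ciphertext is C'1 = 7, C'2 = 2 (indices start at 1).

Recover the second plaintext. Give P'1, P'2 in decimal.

In CTR with a reused counter, both messages share the same keystream S_i, so C_i ⊕ C'_i = P_i ⊕ P'_i and thus P'_i = P_i ⊕ C_i ⊕ C'_i.
P'1: 6 ⊕ 14 ⊕ 7 = 15.
P'2: 12 ⊕ 5 ⊕ 2 = 11.

P'1 = 15, P'2 = 11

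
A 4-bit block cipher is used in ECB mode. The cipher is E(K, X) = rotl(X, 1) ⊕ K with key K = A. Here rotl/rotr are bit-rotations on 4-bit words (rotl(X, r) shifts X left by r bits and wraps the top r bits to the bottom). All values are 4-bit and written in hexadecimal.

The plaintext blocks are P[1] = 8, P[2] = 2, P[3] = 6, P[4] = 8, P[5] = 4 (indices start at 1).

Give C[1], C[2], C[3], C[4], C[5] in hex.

ECB encryption: C_i = E(K, P_i).
C[1]: E(K, 8) = B.
C[2]: E(K, 2) = E.
C[3]: E(K, 6) = 6.
C[4]: E(K, 8) = B.
C[5]: E(K, 4) = 2.

C[1] = B, C[2] = E, C[3] = 6, C[4] = B, C[5] = 2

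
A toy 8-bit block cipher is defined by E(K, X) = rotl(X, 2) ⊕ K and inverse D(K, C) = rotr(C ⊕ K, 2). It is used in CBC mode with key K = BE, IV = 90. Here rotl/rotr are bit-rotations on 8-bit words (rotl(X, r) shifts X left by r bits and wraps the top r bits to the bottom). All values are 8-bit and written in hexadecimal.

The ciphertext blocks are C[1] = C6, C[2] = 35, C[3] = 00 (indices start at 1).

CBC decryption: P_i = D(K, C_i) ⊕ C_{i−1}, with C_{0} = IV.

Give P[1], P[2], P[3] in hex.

P[1]: D(K, C6) = 1E; 1E ⊕ 90 = 8E.
P[2]: D(K, 35) = E2; E2 ⊕ C6 = 24.
P[3]: D(K, 00) = AF; AF ⊕ 35 = 9A.

P[1] = 8E, P[2] = 24, P[3] = 9A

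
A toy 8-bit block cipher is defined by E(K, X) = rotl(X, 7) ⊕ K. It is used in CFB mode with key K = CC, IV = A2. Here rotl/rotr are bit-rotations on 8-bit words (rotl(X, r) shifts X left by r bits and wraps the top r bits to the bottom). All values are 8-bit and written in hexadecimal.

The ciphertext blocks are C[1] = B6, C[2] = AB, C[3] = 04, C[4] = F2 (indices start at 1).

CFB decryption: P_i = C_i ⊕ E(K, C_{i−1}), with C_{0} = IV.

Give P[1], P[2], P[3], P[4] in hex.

P[1] = 2B, P[2] = 3C, P[3] = 1D, P[4] = 3C

P[1]: E(K, A2) = 9D; B6 ⊕ 9D = 2B.
P[2]: E(K, B6) = 97; AB ⊕ 97 = 3C.
P[3]: E(K, AB) = 19; 04 ⊕ 19 = 1D.
P[4]: E(K, 04) = CE; F2 ⊕ CE = 3C.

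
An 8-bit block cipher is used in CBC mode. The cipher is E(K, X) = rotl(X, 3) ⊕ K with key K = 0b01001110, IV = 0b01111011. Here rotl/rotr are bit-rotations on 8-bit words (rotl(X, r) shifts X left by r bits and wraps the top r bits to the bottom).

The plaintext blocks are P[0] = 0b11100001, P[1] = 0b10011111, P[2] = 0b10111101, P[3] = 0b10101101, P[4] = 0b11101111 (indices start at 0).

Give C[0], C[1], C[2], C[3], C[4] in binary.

CBC encryption: C_i = E(K, P_i ⊕ C_{i−1}), with C_{−1} = IV.
C[0]: P[0] ⊕ 0b01111011 = 0b10011010; E(K, 0b10011010) = 0b10011010.
C[1]: P[1] ⊕ 0b10011010 = 0b00000101; E(K, 0b00000101) = 0b01100110.
C[2]: P[2] ⊕ 0b01100110 = 0b11011011; E(K, 0b11011011) = 0b10010000.
C[3]: P[3] ⊕ 0b10010000 = 0b00111101; E(K, 0b00111101) = 0b10100111.
C[4]: P[4] ⊕ 0b10100111 = 0b01001000; E(K, 0b01001000) = 0b00001100.

C[0] = 0b10011010, C[1] = 0b01100110, C[2] = 0b10010000, C[3] = 0b10100111, C[4] = 0b00001100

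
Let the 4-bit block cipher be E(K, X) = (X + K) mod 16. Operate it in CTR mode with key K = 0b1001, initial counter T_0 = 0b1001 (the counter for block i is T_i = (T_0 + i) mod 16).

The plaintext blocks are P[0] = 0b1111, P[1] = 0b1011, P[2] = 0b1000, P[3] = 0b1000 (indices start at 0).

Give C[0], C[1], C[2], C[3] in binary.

C[0] = 0b1101, C[1] = 0b1000, C[2] = 0b1100, C[3] = 0b1101

CTR encryption: S_i = E(K, T_i) where T_i is the counter for block i; C_i = P_i ⊕ S_i.
C[0]: T = 0b1001, S = E(K, T) = 0b0010; 0b1111 ⊕ 0b0010 = 0b1101.
C[1]: T = 0b1010, S = E(K, T) = 0b0011; 0b1011 ⊕ 0b0011 = 0b1000.
C[2]: T = 0b1011, S = E(K, T) = 0b0100; 0b1000 ⊕ 0b0100 = 0b1100.
C[3]: T = 0b1100, S = E(K, T) = 0b0101; 0b1000 ⊕ 0b0101 = 0b1101.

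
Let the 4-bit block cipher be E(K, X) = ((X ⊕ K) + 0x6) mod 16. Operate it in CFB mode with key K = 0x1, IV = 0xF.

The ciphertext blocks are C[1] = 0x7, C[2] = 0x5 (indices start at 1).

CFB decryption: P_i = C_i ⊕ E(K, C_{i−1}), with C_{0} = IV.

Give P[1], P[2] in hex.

P[1] = 0x3, P[2] = 0x9

P[1]: E(K, 0xF) = 0x4; 0x7 ⊕ 0x4 = 0x3.
P[2]: E(K, 0x7) = 0xC; 0x5 ⊕ 0xC = 0x9.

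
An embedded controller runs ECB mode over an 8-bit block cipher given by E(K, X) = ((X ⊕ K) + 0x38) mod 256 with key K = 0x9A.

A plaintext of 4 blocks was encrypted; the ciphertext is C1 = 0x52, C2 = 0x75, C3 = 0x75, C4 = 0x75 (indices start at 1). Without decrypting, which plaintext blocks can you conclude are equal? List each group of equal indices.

ECB encrypts each block independently with the same key, so equal ciphertext blocks imply equal plaintext blocks.
C2 = C3 = C4 = 0x75, so P2 = P3 = P4.

P2 = P3 = P4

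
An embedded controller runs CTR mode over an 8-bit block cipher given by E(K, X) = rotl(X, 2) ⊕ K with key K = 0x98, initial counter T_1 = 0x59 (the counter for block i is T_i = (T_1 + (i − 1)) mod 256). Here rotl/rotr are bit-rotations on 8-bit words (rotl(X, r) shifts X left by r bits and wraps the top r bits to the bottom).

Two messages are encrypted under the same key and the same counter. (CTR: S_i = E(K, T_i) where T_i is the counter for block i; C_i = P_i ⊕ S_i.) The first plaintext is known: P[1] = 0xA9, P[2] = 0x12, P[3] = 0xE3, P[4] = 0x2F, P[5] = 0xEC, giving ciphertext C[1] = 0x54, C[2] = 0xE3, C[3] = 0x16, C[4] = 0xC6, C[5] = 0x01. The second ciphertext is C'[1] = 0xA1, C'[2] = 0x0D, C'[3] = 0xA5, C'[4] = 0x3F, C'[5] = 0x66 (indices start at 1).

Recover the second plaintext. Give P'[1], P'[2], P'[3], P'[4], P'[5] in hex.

P'[1] = 0x5C, P'[2] = 0xFC, P'[3] = 0x50, P'[4] = 0xD6, P'[5] = 0x8B

In CTR with a reused counter, both messages share the same keystream S_i, so C_i ⊕ C'_i = P_i ⊕ P'_i and thus P'_i = P_i ⊕ C_i ⊕ C'_i.
P'[1]: 0xA9 ⊕ 0x54 ⊕ 0xA1 = 0x5C.
P'[2]: 0x12 ⊕ 0xE3 ⊕ 0x0D = 0xFC.
P'[3]: 0xE3 ⊕ 0x16 ⊕ 0xA5 = 0x50.
P'[4]: 0x2F ⊕ 0xC6 ⊕ 0x3F = 0xD6.
P'[5]: 0xEC ⊕ 0x01 ⊕ 0x66 = 0x8B.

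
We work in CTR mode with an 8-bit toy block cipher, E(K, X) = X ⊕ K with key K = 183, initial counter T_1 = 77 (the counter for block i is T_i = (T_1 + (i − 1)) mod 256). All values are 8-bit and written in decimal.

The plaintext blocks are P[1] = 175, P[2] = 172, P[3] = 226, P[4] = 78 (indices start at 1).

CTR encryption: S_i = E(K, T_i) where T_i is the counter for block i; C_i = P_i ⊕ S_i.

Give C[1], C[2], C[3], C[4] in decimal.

C[1] = 85, C[2] = 85, C[3] = 26, C[4] = 169

C[1]: T = 77, S = E(K, T) = 250; 175 ⊕ 250 = 85.
C[2]: T = 78, S = E(K, T) = 249; 172 ⊕ 249 = 85.
C[3]: T = 79, S = E(K, T) = 248; 226 ⊕ 248 = 26.
C[4]: T = 80, S = E(K, T) = 231; 78 ⊕ 231 = 169.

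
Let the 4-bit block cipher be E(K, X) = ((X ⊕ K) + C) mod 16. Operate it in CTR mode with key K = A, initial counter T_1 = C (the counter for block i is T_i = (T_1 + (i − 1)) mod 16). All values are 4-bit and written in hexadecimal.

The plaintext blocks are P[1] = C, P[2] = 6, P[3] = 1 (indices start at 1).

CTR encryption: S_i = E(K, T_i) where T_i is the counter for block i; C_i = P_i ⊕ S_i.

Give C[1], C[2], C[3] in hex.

C[1] = E, C[2] = 5, C[3] = 1

C[1]: T = C, S = E(K, T) = 2; C ⊕ 2 = E.
C[2]: T = D, S = E(K, T) = 3; 6 ⊕ 3 = 5.
C[3]: T = E, S = E(K, T) = 0; 1 ⊕ 0 = 1.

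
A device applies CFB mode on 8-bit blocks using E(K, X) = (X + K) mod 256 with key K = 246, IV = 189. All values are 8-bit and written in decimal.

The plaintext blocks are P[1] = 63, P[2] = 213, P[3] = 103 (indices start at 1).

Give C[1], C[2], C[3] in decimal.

CFB encryption: C_i = P_i ⊕ E(K, C_{i−1}), with C_{0} = IV.
C[1]: E(K, 189) = 179; 63 ⊕ 179 = 140.
C[2]: E(K, 140) = 130; 213 ⊕ 130 = 87.
C[3]: E(K, 87) = 77; 103 ⊕ 77 = 42.

C[1] = 140, C[2] = 87, C[3] = 42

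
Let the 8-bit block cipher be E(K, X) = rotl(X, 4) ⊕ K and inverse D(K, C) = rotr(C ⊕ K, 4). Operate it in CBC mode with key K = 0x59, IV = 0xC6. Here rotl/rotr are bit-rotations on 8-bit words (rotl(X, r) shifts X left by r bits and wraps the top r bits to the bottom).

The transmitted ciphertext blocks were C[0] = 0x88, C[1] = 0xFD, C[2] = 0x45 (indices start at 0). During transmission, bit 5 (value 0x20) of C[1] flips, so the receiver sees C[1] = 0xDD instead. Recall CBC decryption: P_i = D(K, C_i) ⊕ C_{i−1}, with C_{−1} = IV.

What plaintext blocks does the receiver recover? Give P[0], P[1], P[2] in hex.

P[0] = 0xDB, P[1] = 0xC0, P[2] = 0x1C

Only C[1] changed, to 0xDD. In CBC, a change in C_i garbles P_i and flips the same bit in P_{i+1}. Decrypting the received ciphertext:
P[0]: D(K, 0x88) = 0x1D; 0x1D ⊕ 0xC6 = 0xDB.
P[1]: D(K, 0xDD) = 0x48; 0x48 ⊕ 0x88 = 0xC0.
P[2]: D(K, 0x45) = 0xC1; 0xC1 ⊕ 0xDD = 0x1C.
Blocks that differ from the original plaintext: P[1], P[2].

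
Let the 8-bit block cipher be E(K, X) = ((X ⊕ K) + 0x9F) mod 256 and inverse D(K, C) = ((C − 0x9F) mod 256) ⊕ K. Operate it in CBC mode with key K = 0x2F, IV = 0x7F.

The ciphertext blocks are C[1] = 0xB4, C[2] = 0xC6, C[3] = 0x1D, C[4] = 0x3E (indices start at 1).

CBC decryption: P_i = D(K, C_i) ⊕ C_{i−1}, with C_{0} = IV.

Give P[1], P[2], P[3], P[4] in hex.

P[1]: D(K, 0xB4) = 0x3A; 0x3A ⊕ 0x7F = 0x45.
P[2]: D(K, 0xC6) = 0x08; 0x08 ⊕ 0xB4 = 0xBC.
P[3]: D(K, 0x1D) = 0x51; 0x51 ⊕ 0xC6 = 0x97.
P[4]: D(K, 0x3E) = 0xB0; 0xB0 ⊕ 0x1D = 0xAD.

P[1] = 0x45, P[2] = 0xBC, P[3] = 0x97, P[4] = 0xAD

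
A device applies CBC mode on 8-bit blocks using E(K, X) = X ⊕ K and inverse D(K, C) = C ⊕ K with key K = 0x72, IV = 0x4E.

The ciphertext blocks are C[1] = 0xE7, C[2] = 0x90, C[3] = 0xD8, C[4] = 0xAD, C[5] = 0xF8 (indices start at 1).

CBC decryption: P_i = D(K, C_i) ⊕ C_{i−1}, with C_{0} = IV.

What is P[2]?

P[2] = 0x05

P[2]: D(K, 0x90) = 0xE2; 0xE2 ⊕ 0xE7 = 0x05.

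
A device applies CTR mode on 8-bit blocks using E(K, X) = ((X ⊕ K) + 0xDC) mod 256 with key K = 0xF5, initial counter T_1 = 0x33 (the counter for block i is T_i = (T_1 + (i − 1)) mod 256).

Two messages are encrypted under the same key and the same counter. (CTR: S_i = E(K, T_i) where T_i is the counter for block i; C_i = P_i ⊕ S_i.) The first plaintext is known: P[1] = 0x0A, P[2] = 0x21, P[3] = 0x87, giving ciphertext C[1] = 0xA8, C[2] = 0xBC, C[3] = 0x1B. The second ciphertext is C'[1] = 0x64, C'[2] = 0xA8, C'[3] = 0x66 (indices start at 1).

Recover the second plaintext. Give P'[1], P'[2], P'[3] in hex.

In CTR with a reused counter, both messages share the same keystream S_i, so C_i ⊕ C'_i = P_i ⊕ P'_i and thus P'_i = P_i ⊕ C_i ⊕ C'_i.
P'[1]: 0x0A ⊕ 0xA8 ⊕ 0x64 = 0xC6.
P'[2]: 0x21 ⊕ 0xBC ⊕ 0xA8 = 0x35.
P'[3]: 0x87 ⊕ 0x1B ⊕ 0x66 = 0xFA.

P'[1] = 0xC6, P'[2] = 0x35, P'[3] = 0xFA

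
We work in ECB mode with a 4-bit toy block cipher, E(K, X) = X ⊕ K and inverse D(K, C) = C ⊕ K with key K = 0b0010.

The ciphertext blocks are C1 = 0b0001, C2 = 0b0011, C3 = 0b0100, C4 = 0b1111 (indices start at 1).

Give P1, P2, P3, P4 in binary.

ECB decryption: P_i = D(K, C_i).
P1: D(K, 0b0001) = 0b0011.
P2: D(K, 0b0011) = 0b0001.
P3: D(K, 0b0100) = 0b0110.
P4: D(K, 0b1111) = 0b1101.

P1 = 0b0011, P2 = 0b0001, P3 = 0b0110, P4 = 0b1101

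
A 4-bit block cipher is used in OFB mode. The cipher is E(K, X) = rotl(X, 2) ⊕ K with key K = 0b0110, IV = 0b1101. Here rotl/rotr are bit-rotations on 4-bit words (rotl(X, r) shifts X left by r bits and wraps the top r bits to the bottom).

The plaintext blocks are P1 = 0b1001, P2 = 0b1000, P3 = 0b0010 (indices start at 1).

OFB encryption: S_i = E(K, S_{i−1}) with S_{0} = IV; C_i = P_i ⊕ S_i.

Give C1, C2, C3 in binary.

C1: S = E(K, 0b1101) = 0b0001; 0b1001 ⊕ 0b0001 = 0b1000.
C2: S = E(K, 0b0001) = 0b0010; 0b1000 ⊕ 0b0010 = 0b1010.
C3: S = E(K, 0b0010) = 0b1110; 0b0010 ⊕ 0b1110 = 0b1100.

C1 = 0b1000, C2 = 0b1010, C3 = 0b1100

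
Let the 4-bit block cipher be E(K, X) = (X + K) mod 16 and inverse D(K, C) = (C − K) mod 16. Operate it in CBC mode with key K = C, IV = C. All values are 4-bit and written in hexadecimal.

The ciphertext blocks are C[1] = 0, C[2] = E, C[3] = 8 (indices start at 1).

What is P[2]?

P[2] = 2

CBC decryption: P_i = D(K, C_i) ⊕ C_{i−1}, with C_{0} = IV.
P[2]: D(K, E) = 2; 2 ⊕ 0 = 2.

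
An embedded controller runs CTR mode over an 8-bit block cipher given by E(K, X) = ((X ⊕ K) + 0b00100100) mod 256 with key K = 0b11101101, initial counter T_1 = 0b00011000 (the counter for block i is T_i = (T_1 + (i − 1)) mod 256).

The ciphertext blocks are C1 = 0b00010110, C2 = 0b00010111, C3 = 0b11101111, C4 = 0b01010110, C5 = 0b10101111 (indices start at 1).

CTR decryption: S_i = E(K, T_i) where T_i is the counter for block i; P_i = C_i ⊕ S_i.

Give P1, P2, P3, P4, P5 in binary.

P1: T = 0b00011000, S = E(K, T) = 0b00011001; 0b00010110 ⊕ 0b00011001 = 0b00001111.
P2: T = 0b00011001, S = E(K, T) = 0b00011000; 0b00010111 ⊕ 0b00011000 = 0b00001111.
P3: T = 0b00011010, S = E(K, T) = 0b00011011; 0b11101111 ⊕ 0b00011011 = 0b11110100.
P4: T = 0b00011011, S = E(K, T) = 0b00011010; 0b01010110 ⊕ 0b00011010 = 0b01001100.
P5: T = 0b00011100, S = E(K, T) = 0b00010101; 0b10101111 ⊕ 0b00010101 = 0b10111010.

P1 = 0b00001111, P2 = 0b00001111, P3 = 0b11110100, P4 = 0b01001100, P5 = 0b10111010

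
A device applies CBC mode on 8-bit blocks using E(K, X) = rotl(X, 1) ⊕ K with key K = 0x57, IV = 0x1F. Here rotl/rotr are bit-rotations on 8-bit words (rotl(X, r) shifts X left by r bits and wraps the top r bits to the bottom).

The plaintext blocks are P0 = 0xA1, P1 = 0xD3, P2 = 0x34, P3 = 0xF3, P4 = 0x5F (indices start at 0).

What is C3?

CBC encryption: C_i = E(K, P_i ⊕ C_{i−1}), with C_{−1} = IV.
C0: P0 ⊕ 0x1F = 0xBE; E(K, 0xBE) = 0x2A.
C1: P1 ⊕ 0x2A = 0xF9; E(K, 0xF9) = 0xA4.
C2: P2 ⊕ 0xA4 = 0x90; E(K, 0x90) = 0x76.
C3: P3 ⊕ 0x76 = 0x85; E(K, 0x85) = 0x5C.

C3 = 0x5C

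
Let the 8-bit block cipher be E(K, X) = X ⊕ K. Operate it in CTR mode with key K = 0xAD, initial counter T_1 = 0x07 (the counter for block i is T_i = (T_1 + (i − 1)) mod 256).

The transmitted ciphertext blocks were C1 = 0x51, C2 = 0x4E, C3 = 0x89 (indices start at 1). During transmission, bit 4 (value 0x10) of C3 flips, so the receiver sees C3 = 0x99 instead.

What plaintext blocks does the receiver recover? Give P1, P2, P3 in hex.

CTR decryption: S_i = E(K, T_i) where T_i is the counter for block i; P_i = C_i ⊕ S_i.
Only C3 changed, to 0x99. In CTR, a change in C_i flips the same bit in P_i only; the keystream is unaffected. Decrypting the received ciphertext:
P1: T = 0x07, S = E(K, T) = 0xAA; 0x51 ⊕ 0xAA = 0xFB.
P2: T = 0x08, S = E(K, T) = 0xA5; 0x4E ⊕ 0xA5 = 0xEB.
P3: T = 0x09, S = E(K, T) = 0xA4; 0x99 ⊕ 0xA4 = 0x3D.
Blocks that differ from the original plaintext: P3.

P1 = 0xFB, P2 = 0xEB, P3 = 0x3D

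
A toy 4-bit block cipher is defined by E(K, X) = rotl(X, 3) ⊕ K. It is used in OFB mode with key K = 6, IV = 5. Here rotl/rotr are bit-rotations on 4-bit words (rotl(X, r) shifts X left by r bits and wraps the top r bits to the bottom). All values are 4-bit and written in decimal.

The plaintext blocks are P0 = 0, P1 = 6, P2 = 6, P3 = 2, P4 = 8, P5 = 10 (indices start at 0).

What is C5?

C5 = 10

OFB encryption: S_i = E(K, S_{i−1}) with S_{−1} = IV; C_i = P_i ⊕ S_i.
C0: S = E(K, 5) = 12; 0 ⊕ 12 = 12.
C1: S = E(K, 12) = 0; 6 ⊕ 0 = 6.
C2: S = E(K, 0) = 6; 6 ⊕ 6 = 0.
C3: S = E(K, 6) = 5; 2 ⊕ 5 = 7.
C4: S = E(K, 5) = 12; 8 ⊕ 12 = 4.
C5: S = E(K, 12) = 0; 10 ⊕ 0 = 10.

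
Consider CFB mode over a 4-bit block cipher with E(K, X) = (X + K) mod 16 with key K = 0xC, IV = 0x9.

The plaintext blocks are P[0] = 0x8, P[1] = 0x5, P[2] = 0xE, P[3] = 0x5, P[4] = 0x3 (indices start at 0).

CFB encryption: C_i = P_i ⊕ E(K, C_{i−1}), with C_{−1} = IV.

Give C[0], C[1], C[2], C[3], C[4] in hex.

C[0] = 0xD, C[1] = 0xC, C[2] = 0x6, C[3] = 0x7, C[4] = 0x0

C[0]: E(K, 0x9) = 0x5; 0x8 ⊕ 0x5 = 0xD.
C[1]: E(K, 0xD) = 0x9; 0x5 ⊕ 0x9 = 0xC.
C[2]: E(K, 0xC) = 0x8; 0xE ⊕ 0x8 = 0x6.
C[3]: E(K, 0x6) = 0x2; 0x5 ⊕ 0x2 = 0x7.
C[4]: E(K, 0x7) = 0x3; 0x3 ⊕ 0x3 = 0x0.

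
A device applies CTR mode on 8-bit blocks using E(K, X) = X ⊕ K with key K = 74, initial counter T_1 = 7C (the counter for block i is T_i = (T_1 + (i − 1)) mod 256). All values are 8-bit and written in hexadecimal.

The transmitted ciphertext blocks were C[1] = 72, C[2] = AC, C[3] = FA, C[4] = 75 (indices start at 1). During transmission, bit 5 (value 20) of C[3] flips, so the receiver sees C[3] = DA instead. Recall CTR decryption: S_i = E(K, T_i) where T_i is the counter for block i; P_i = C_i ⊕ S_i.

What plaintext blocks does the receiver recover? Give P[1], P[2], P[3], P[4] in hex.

Only C[3] changed, to DA. In CTR, a change in C_i flips the same bit in P_i only; the keystream is unaffected. Decrypting the received ciphertext:
P[1]: T = 7C, S = E(K, T) = 08; 72 ⊕ 08 = 7A.
P[2]: T = 7D, S = E(K, T) = 09; AC ⊕ 09 = A5.
P[3]: T = 7E, S = E(K, T) = 0A; DA ⊕ 0A = D0.
P[4]: T = 7F, S = E(K, T) = 0B; 75 ⊕ 0B = 7E.
Blocks that differ from the original plaintext: P[3].

P[1] = 7A, P[2] = A5, P[3] = D0, P[4] = 7E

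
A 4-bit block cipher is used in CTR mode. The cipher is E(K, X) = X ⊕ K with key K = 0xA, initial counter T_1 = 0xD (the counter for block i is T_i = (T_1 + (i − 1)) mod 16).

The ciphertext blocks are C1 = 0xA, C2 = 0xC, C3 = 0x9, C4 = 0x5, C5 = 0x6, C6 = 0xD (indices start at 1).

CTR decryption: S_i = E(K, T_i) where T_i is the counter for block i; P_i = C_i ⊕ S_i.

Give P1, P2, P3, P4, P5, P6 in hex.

P1 = 0xD, P2 = 0x8, P3 = 0xC, P4 = 0xF, P5 = 0xD, P6 = 0x5

P1: T = 0xD, S = E(K, T) = 0x7; 0xA ⊕ 0x7 = 0xD.
P2: T = 0xE, S = E(K, T) = 0x4; 0xC ⊕ 0x4 = 0x8.
P3: T = 0xF, S = E(K, T) = 0x5; 0x9 ⊕ 0x5 = 0xC.
P4: T = 0x0, S = E(K, T) = 0xA; 0x5 ⊕ 0xA = 0xF.
P5: T = 0x1, S = E(K, T) = 0xB; 0x6 ⊕ 0xB = 0xD.
P6: T = 0x2, S = E(K, T) = 0x8; 0xD ⊕ 0x8 = 0x5.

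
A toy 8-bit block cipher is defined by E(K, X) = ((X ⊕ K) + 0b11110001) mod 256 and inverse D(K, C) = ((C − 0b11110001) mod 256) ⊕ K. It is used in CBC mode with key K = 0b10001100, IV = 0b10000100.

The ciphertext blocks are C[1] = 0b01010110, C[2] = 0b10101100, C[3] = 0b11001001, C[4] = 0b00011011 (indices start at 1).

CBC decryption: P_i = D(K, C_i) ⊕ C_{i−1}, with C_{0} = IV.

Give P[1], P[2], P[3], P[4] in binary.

P[1]: D(K, 0b01010110) = 0b11101001; 0b11101001 ⊕ 0b10000100 = 0b01101101.
P[2]: D(K, 0b10101100) = 0b00110111; 0b00110111 ⊕ 0b01010110 = 0b01100001.
P[3]: D(K, 0b11001001) = 0b01010100; 0b01010100 ⊕ 0b10101100 = 0b11111000.
P[4]: D(K, 0b00011011) = 0b10100110; 0b10100110 ⊕ 0b11001001 = 0b01101111.

P[1] = 0b01101101, P[2] = 0b01100001, P[3] = 0b11111000, P[4] = 0b01101111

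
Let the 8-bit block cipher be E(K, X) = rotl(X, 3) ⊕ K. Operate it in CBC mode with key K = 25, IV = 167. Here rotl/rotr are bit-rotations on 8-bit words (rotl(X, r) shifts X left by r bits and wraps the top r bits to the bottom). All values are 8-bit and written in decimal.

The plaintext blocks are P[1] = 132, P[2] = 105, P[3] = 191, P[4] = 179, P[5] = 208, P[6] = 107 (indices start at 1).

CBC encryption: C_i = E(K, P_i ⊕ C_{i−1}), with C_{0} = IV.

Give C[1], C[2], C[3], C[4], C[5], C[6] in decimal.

C[1] = 0, C[2] = 82, C[3] = 118, C[4] = 55, C[5] = 38, C[6] = 115

C[1]: P[1] ⊕ 167 = 35; E(K, 35) = 0.
C[2]: P[2] ⊕ 0 = 105; E(K, 105) = 82.
C[3]: P[3] ⊕ 82 = 237; E(K, 237) = 118.
C[4]: P[4] ⊕ 118 = 197; E(K, 197) = 55.
C[5]: P[5] ⊕ 55 = 231; E(K, 231) = 38.
C[6]: P[6] ⊕ 38 = 77; E(K, 77) = 115.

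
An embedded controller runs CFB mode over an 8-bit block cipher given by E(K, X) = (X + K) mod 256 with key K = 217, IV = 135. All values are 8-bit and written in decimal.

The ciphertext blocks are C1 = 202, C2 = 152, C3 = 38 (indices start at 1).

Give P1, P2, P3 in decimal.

CFB decryption: P_i = C_i ⊕ E(K, C_{i−1}), with C_{0} = IV.
P1: E(K, 135) = 96; 202 ⊕ 96 = 170.
P2: E(K, 202) = 163; 152 ⊕ 163 = 59.
P3: E(K, 152) = 113; 38 ⊕ 113 = 87.

P1 = 170, P2 = 59, P3 = 87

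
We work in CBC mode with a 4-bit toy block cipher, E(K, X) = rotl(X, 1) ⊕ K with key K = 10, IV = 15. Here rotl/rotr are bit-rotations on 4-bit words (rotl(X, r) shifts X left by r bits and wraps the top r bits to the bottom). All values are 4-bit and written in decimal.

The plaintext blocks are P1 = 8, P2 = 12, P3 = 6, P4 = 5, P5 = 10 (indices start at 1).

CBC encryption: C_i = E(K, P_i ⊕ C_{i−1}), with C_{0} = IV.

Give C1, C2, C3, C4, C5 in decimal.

C1: P1 ⊕ 15 = 7; E(K, 7) = 4.
C2: P2 ⊕ 4 = 8; E(K, 8) = 11.
C3: P3 ⊕ 11 = 13; E(K, 13) = 1.
C4: P4 ⊕ 1 = 4; E(K, 4) = 2.
C5: P5 ⊕ 2 = 8; E(K, 8) = 11.

C1 = 4, C2 = 11, C3 = 1, C4 = 2, C5 = 11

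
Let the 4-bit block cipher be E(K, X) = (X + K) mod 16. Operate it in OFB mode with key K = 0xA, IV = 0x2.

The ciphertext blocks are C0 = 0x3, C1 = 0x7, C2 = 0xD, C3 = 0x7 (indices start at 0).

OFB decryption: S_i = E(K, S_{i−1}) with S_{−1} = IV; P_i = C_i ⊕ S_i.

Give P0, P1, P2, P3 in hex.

P0 = 0xF, P1 = 0x1, P2 = 0xD, P3 = 0xD

P0: S = E(K, 0x2) = 0xC; 0x3 ⊕ 0xC = 0xF.
P1: S = E(K, 0xC) = 0x6; 0x7 ⊕ 0x6 = 0x1.
P2: S = E(K, 0x6) = 0x0; 0xD ⊕ 0x0 = 0xD.
P3: S = E(K, 0x0) = 0xA; 0x7 ⊕ 0xA = 0xD.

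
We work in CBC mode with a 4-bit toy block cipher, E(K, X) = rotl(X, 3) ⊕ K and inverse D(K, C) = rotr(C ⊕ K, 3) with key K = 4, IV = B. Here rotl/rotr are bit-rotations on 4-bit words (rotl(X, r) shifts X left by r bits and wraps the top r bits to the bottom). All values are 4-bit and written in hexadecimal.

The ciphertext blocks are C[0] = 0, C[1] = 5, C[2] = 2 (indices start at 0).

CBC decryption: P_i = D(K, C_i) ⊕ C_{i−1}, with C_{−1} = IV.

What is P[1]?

P[1] = 2

P[1]: D(K, 5) = 2; 2 ⊕ 0 = 2.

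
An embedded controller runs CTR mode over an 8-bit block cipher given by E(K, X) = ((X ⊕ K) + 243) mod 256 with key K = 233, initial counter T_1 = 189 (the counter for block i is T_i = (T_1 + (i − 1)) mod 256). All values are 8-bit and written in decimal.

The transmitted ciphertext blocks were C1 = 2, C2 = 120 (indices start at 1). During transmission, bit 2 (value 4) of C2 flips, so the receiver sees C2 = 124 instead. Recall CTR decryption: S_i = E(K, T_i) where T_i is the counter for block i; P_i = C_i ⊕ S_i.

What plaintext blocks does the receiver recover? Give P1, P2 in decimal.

P1 = 69, P2 = 54

Only C2 changed, to 124. In CTR, a change in C_i flips the same bit in P_i only; the keystream is unaffected. Decrypting the received ciphertext:
P1: T = 189, S = E(K, T) = 71; 2 ⊕ 71 = 69.
P2: T = 190, S = E(K, T) = 74; 124 ⊕ 74 = 54.
Blocks that differ from the original plaintext: P2.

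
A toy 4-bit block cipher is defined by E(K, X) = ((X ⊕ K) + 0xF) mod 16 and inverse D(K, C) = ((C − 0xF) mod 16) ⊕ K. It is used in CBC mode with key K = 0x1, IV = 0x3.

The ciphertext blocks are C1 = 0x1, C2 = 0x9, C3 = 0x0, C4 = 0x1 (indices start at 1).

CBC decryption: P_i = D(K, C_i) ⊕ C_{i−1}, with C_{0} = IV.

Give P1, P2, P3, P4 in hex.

P1: D(K, 0x1) = 0x3; 0x3 ⊕ 0x3 = 0x0.
P2: D(K, 0x9) = 0xB; 0xB ⊕ 0x1 = 0xA.
P3: D(K, 0x0) = 0x0; 0x0 ⊕ 0x9 = 0x9.
P4: D(K, 0x1) = 0x3; 0x3 ⊕ 0x0 = 0x3.

P1 = 0x0, P2 = 0xA, P3 = 0x9, P4 = 0x3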